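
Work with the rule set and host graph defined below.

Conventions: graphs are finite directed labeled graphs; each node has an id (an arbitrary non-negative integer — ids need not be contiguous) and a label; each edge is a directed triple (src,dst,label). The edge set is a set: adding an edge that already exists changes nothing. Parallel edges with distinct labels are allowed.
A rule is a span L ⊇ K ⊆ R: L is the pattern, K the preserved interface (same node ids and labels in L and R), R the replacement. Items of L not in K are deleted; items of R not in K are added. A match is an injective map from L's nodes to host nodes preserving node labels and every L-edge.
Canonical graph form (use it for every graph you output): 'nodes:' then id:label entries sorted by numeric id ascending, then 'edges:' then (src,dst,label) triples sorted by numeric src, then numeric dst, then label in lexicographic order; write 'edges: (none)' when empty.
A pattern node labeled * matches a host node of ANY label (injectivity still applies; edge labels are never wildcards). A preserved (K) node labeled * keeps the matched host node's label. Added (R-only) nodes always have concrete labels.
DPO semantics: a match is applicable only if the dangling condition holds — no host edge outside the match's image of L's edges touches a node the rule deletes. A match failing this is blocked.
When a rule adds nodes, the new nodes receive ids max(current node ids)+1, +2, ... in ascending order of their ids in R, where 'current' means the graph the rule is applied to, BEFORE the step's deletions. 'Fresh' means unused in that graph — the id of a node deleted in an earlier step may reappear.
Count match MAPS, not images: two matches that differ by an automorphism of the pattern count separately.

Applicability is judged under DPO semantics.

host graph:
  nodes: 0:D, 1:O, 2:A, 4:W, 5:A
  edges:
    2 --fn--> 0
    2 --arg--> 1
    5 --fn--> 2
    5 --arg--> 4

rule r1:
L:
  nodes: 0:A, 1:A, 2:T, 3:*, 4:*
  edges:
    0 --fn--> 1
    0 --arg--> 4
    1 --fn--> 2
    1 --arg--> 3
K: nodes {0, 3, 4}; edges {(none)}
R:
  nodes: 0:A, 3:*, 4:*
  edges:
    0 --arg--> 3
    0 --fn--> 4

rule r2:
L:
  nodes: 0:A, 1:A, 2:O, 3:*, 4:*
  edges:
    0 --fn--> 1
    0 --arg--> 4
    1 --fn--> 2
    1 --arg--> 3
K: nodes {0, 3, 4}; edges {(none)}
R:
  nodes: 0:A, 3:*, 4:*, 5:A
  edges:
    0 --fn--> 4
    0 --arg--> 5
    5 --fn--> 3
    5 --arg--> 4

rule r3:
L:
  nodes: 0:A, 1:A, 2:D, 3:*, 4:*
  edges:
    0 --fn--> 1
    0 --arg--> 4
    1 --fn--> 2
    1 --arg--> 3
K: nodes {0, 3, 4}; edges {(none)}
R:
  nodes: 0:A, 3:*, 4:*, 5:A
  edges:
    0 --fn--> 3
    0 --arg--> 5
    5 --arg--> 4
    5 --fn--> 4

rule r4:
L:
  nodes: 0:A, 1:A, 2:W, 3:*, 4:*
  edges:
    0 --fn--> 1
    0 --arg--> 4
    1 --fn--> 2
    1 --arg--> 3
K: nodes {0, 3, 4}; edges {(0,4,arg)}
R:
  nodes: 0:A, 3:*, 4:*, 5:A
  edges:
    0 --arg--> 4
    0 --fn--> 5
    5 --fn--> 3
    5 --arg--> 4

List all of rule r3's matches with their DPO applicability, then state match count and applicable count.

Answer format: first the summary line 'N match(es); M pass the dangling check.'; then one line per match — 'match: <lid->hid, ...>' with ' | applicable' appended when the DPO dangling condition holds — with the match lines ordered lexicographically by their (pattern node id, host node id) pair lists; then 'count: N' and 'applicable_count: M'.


1 match(es); 1 pass the dangling check.
match: 0->5, 1->2, 2->0, 3->1, 4->4 | applicable
count: 1
applicable_count: 1


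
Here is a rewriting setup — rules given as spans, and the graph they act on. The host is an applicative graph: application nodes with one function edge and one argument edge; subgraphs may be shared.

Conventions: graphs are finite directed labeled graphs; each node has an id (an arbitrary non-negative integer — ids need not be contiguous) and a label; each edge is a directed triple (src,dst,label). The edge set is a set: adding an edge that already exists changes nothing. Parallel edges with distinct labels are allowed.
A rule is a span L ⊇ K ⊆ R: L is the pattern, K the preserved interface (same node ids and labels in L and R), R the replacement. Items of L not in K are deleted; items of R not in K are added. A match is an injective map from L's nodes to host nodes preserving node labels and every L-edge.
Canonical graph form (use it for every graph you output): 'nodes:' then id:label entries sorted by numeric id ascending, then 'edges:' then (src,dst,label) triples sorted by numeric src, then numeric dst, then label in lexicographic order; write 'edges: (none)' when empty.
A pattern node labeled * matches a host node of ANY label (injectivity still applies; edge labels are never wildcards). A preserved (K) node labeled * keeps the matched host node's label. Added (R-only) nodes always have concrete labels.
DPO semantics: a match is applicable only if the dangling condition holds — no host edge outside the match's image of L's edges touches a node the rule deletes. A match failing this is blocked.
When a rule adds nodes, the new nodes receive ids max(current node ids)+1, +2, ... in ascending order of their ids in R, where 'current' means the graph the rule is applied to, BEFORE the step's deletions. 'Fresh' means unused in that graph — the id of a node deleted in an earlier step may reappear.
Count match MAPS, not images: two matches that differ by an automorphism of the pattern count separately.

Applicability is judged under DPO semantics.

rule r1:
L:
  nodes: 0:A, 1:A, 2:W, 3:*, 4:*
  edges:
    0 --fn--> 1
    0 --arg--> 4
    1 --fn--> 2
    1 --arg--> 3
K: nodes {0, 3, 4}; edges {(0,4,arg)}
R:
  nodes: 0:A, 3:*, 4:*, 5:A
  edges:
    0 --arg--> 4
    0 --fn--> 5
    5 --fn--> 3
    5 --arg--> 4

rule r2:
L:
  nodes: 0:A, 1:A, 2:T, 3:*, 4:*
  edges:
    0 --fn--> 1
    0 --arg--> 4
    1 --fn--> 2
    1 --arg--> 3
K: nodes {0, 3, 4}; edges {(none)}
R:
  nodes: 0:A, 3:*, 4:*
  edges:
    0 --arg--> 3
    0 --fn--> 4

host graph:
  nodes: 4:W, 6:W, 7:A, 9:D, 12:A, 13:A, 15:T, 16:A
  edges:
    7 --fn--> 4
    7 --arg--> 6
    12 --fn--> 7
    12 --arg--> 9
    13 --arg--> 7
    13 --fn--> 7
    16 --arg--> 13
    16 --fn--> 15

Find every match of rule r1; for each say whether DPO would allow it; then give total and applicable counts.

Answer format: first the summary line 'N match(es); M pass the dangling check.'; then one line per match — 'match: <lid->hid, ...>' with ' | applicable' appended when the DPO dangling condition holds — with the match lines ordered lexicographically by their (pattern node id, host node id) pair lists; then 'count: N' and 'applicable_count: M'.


1 match(es); 0 pass the dangling check.
match: 0->12, 1->7, 2->4, 3->6, 4->9
count: 1
applicable_count: 0


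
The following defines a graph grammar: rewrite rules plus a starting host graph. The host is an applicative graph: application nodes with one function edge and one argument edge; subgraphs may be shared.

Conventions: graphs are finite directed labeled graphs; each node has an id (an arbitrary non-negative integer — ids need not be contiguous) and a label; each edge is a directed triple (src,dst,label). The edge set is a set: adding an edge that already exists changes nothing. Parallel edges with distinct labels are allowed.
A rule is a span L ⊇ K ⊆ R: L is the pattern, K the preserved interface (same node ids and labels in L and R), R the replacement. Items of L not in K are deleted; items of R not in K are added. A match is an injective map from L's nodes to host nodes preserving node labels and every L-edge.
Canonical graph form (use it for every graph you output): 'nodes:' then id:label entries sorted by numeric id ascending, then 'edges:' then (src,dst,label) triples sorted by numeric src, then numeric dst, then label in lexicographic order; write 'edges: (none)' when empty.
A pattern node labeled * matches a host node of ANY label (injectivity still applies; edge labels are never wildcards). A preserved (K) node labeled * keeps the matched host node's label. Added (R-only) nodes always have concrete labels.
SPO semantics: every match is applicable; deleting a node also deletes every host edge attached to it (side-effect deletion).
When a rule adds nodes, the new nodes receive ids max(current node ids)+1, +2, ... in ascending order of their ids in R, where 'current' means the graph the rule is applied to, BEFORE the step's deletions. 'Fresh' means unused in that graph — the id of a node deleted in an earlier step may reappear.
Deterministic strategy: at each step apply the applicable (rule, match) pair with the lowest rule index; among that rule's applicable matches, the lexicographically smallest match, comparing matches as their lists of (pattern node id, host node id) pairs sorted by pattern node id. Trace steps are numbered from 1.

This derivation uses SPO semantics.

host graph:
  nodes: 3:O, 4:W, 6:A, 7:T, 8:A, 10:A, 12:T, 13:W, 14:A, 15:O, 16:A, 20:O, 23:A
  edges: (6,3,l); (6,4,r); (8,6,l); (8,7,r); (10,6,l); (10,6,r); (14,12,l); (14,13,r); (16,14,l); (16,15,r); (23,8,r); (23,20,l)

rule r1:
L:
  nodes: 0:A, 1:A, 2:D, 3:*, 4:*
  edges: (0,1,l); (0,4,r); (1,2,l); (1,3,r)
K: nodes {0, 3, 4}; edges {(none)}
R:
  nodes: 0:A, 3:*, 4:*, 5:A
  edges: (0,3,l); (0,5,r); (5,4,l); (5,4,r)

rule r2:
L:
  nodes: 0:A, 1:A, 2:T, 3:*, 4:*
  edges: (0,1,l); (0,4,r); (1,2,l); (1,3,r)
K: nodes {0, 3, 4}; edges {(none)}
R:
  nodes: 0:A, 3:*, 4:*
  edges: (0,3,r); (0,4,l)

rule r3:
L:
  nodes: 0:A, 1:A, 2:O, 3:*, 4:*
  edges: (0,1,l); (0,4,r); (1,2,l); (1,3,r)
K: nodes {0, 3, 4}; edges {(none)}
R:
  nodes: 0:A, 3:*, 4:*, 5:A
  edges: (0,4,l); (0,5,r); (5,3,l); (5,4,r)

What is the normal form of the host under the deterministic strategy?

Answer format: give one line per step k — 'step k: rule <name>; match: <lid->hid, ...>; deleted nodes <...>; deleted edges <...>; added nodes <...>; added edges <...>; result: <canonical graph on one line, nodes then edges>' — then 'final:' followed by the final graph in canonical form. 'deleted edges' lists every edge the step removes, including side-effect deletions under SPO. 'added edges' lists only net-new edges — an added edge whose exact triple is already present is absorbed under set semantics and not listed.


step 1: rule r2; match: 0->16, 1->14, 2->12, 3->13, 4->15; deleted nodes 12, 14; deleted edges (14,12,l); (14,13,r); (16,14,l); (16,15,r); added nodes (none); added edges (16,13,r); (16,15,l); result: nodes: 3:O, 4:W, 6:A, 7:T, 8:A, 10:A, 13:W, 15:O, 16:A, 20:O, 23:A edges: (6,3,l); (6,4,r); (8,6,l); (8,7,r); (10,6,l); (10,6,r); (16,13,r); (16,15,l); (23,8,r); (23,20,l)
step 2: rule r3; match: 0->8, 1->6, 2->3, 3->4, 4->7; deleted nodes 3, 6; deleted edges (6,3,l); (6,4,r); (8,6,l); (8,7,r); (10,6,l); (10,6,r); added nodes 24; added edges (8,7,l); (8,24,r); (24,4,l); (24,7,r); result: nodes: 4:W, 7:T, 8:A, 10:A, 13:W, 15:O, 16:A, 20:O, 23:A, 24:A edges: (8,7,l); (8,24,r); (16,13,r); (16,15,l); (23,8,r); (23,20,l); (24,4,l); (24,7,r)
final:
nodes: 4:W, 7:T, 8:A, 10:A, 13:W, 15:O, 16:A, 20:O, 23:A, 24:A
edges: (8,7,l); (8,24,r); (16,13,r); (16,15,l); (23,8,r); (23,20,l); (24,4,l); (24,7,r)


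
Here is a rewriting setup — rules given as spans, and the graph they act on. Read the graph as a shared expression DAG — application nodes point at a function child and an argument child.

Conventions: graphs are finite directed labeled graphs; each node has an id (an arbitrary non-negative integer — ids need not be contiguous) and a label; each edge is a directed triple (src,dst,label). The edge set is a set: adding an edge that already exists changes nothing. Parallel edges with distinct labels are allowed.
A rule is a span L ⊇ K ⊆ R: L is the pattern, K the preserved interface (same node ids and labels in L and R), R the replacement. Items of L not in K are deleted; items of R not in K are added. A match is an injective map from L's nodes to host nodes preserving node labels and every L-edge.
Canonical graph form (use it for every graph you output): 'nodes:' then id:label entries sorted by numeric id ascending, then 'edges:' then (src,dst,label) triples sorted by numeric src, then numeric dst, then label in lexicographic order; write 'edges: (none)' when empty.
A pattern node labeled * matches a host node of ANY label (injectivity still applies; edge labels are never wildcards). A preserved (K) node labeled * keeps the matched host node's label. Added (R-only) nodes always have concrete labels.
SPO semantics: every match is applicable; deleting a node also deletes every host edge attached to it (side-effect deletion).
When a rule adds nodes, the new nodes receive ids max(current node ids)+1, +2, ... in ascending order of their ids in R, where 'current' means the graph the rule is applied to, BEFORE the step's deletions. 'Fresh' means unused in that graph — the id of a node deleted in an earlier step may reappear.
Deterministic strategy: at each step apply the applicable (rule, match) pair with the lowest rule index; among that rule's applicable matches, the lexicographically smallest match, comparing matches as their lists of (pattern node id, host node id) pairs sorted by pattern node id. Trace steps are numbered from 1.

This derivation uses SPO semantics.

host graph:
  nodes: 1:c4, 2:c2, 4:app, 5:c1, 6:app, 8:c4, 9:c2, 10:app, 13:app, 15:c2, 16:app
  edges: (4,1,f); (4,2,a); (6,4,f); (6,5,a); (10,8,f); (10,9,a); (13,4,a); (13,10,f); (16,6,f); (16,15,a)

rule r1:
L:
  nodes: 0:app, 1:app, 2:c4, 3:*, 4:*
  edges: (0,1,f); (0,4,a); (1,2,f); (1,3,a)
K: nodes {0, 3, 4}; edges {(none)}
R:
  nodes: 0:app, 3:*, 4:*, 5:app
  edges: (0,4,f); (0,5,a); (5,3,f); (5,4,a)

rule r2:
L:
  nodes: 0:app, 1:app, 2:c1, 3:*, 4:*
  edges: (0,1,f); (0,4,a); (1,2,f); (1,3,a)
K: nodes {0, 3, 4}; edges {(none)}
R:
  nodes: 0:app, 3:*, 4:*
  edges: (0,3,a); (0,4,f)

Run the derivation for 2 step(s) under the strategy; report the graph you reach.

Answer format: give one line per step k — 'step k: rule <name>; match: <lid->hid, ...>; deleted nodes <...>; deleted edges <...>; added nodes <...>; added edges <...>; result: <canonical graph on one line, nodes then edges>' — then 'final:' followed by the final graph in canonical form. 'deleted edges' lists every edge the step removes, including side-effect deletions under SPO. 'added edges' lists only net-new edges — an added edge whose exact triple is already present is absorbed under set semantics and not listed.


step 1: rule r1; match: 0->6, 1->4, 2->1, 3->2, 4->5; deleted nodes 1, 4; deleted edges (4,1,f); (4,2,a); (6,4,f); (6,5,a); (13,4,a); added nodes 17; added edges (6,5,f); (6,17,a); (17,2,f); (17,5,a); result: nodes: 2:c2, 5:c1, 6:app, 8:c4, 9:c2, 10:app, 13:app, 15:c2, 16:app, 17:app edges: (6,5,f); (6,17,a); (10,8,f); (10,9,a); (13,10,f); (16,6,f); (16,15,a); (17,2,f); (17,5,a)
step 2: rule r2; match: 0->16, 1->6, 2->5, 3->17, 4->15; deleted nodes 5, 6; deleted edges (6,5,f); (6,17,a); (16,6,f); (16,15,a); (17,5,a); added nodes (none); added edges (16,15,f); (16,17,a); result: nodes: 2:c2, 8:c4, 9:c2, 10:app, 13:app, 15:c2, 16:app, 17:app edges: (10,8,f); (10,9,a); (13,10,f); (16,15,f); (16,17,a); (17,2,f)
final:
nodes: 2:c2, 8:c4, 9:c2, 10:app, 13:app, 15:c2, 16:app, 17:app
edges: (10,8,f); (10,9,a); (13,10,f); (16,15,f); (16,17,a); (17,2,f)


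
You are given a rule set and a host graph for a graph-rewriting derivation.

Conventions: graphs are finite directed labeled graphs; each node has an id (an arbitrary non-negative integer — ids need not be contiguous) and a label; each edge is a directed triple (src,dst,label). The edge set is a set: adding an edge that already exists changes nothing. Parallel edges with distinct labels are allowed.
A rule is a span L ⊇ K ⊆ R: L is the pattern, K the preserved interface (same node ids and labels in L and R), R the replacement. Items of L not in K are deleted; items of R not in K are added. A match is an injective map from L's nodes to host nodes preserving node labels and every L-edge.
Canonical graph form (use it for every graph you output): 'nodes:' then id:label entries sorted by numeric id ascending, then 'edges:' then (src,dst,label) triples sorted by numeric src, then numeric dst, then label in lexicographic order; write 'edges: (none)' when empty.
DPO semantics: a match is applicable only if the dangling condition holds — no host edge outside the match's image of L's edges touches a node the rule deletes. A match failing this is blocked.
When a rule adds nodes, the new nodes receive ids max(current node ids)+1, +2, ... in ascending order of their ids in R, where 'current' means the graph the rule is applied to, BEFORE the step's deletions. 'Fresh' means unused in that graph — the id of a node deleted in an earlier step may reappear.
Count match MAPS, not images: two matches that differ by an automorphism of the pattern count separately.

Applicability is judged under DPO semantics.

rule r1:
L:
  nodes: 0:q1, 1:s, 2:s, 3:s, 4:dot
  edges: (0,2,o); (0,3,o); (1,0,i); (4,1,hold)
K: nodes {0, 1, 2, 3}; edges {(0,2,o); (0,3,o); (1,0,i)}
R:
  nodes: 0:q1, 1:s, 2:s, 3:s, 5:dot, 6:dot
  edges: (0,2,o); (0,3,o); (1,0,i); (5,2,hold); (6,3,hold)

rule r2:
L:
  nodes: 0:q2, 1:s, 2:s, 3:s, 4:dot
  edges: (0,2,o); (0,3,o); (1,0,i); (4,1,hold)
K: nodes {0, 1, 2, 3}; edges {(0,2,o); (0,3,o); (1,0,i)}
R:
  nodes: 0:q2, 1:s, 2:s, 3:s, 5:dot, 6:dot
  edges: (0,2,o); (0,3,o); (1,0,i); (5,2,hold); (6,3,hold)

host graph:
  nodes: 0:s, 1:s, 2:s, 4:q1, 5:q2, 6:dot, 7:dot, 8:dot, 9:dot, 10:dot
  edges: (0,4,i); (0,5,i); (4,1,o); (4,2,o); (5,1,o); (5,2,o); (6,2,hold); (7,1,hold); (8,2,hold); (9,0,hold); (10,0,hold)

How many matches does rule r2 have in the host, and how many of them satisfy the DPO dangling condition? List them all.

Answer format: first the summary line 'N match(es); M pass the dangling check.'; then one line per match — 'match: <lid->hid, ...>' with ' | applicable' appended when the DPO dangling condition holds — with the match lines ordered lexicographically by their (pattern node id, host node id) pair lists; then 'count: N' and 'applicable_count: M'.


4 match(es); 4 pass the dangling check.
match: 0->5, 1->0, 2->1, 3->2, 4->9 | applicable
match: 0->5, 1->0, 2->1, 3->2, 4->10 | applicable
match: 0->5, 1->0, 2->2, 3->1, 4->9 | applicable
match: 0->5, 1->0, 2->2, 3->1, 4->10 | applicable
count: 4
applicable_count: 4


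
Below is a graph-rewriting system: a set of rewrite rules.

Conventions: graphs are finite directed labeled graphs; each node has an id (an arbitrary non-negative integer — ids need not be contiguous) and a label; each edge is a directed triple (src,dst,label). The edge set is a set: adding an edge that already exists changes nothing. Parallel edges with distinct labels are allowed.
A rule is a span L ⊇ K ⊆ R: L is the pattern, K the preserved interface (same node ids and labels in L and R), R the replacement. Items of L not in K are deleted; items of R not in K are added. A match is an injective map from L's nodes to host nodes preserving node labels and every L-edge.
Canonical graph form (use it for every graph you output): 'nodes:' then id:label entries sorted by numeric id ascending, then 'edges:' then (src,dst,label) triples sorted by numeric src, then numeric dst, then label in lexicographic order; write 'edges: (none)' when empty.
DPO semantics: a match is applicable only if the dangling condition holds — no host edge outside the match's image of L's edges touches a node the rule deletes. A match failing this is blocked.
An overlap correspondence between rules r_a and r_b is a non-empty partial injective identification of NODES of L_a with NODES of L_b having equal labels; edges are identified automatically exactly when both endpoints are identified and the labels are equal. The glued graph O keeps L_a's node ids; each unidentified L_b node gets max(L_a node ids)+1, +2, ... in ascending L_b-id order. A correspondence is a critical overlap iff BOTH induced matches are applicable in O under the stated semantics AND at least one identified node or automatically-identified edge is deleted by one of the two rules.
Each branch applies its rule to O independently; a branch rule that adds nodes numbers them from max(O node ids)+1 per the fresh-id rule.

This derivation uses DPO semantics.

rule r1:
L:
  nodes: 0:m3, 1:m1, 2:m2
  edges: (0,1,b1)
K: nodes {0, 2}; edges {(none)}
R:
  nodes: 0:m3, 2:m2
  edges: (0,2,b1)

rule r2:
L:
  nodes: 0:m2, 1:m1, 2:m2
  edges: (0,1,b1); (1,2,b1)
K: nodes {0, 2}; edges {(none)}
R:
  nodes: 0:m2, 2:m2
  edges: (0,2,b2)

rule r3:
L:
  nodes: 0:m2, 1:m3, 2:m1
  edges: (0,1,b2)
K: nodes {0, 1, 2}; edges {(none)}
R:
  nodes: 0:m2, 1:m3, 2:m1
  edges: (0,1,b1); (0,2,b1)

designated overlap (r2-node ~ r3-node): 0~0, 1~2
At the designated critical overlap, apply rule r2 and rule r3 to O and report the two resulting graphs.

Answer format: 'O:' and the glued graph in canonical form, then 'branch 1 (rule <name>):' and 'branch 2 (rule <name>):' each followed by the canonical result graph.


O:
nodes: 0:m2, 1:m1, 2:m2, 3:m3
edges: (0,1,b1); (0,3,b2); (1,2,b1)
branch 1 (rule r2):
nodes: 0:m2, 2:m2, 3:m3
edges: (0,2,b2); (0,3,b2)
branch 2 (rule r3):
nodes: 0:m2, 1:m1, 2:m2, 3:m3
edges: (0,1,b1); (0,3,b1); (1,2,b1)


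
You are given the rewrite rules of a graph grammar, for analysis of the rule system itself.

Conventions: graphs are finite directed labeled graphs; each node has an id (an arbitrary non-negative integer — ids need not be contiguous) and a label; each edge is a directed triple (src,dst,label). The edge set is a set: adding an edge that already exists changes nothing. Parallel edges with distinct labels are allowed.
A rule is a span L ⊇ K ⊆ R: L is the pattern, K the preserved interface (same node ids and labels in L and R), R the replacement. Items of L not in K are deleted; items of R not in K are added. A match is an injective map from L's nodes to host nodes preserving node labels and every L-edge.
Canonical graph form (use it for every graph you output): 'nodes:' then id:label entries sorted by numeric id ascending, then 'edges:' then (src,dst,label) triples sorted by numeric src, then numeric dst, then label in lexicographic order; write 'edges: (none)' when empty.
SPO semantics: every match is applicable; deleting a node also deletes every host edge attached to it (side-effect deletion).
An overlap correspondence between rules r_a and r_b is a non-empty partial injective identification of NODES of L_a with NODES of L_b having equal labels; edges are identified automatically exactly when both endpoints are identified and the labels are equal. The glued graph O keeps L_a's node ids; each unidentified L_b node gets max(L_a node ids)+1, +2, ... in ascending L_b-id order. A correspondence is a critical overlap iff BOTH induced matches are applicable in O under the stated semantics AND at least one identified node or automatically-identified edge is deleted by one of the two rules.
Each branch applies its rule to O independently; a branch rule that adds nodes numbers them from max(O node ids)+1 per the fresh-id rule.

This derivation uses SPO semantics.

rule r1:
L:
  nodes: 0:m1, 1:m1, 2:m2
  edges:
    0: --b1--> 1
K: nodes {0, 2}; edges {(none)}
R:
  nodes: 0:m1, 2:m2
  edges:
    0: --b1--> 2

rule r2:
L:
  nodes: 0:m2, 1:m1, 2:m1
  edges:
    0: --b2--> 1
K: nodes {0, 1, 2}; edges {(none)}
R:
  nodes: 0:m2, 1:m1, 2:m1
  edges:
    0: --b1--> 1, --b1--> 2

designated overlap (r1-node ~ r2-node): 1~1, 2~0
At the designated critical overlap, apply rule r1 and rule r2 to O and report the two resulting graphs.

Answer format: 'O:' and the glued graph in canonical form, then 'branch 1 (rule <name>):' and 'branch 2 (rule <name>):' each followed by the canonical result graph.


O:
nodes: 0:m1, 1:m1, 2:m2, 3:m1
edges: (0,1,b1); (2,1,b2)
branch 1 (rule r1):
nodes: 0:m1, 2:m2, 3:m1
edges: (0,2,b1)
branch 2 (rule r2):
nodes: 0:m1, 1:m1, 2:m2, 3:m1
edges: (0,1,b1); (2,1,b1); (2,3,b1)


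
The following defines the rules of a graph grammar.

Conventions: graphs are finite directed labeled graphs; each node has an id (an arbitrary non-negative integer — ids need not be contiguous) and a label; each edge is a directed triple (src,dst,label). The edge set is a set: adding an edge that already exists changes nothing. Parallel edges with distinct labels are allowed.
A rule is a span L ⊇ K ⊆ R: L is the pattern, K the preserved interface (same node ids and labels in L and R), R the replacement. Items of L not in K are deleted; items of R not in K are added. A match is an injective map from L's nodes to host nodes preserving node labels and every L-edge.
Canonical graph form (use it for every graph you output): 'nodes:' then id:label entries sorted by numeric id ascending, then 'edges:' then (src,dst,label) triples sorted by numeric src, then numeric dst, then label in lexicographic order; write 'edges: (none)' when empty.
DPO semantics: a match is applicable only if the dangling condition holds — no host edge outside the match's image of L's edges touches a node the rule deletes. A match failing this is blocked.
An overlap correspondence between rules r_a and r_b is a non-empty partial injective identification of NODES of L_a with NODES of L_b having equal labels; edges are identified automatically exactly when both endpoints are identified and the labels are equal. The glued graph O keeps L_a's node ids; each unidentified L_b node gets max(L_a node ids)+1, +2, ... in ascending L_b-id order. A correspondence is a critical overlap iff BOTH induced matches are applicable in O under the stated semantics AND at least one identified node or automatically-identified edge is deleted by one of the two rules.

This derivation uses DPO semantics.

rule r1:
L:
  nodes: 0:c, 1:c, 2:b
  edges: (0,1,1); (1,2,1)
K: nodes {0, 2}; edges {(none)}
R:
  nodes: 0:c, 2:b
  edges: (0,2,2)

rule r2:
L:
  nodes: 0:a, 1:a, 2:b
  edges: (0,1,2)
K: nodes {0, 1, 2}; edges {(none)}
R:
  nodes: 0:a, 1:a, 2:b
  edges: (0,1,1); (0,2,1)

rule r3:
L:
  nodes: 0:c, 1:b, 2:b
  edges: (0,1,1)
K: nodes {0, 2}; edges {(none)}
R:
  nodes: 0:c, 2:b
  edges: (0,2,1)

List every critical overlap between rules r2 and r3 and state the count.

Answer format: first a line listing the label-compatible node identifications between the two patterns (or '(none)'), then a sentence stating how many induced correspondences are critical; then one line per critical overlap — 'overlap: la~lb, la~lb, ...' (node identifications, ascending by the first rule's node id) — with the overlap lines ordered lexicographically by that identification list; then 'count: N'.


label-compatible node identifications between L(r2) and L(r3): 2~1, 2~2
1 of the induced correspondences is a critical overlap of r2 and r3.
overlap: 2~1
count: 1


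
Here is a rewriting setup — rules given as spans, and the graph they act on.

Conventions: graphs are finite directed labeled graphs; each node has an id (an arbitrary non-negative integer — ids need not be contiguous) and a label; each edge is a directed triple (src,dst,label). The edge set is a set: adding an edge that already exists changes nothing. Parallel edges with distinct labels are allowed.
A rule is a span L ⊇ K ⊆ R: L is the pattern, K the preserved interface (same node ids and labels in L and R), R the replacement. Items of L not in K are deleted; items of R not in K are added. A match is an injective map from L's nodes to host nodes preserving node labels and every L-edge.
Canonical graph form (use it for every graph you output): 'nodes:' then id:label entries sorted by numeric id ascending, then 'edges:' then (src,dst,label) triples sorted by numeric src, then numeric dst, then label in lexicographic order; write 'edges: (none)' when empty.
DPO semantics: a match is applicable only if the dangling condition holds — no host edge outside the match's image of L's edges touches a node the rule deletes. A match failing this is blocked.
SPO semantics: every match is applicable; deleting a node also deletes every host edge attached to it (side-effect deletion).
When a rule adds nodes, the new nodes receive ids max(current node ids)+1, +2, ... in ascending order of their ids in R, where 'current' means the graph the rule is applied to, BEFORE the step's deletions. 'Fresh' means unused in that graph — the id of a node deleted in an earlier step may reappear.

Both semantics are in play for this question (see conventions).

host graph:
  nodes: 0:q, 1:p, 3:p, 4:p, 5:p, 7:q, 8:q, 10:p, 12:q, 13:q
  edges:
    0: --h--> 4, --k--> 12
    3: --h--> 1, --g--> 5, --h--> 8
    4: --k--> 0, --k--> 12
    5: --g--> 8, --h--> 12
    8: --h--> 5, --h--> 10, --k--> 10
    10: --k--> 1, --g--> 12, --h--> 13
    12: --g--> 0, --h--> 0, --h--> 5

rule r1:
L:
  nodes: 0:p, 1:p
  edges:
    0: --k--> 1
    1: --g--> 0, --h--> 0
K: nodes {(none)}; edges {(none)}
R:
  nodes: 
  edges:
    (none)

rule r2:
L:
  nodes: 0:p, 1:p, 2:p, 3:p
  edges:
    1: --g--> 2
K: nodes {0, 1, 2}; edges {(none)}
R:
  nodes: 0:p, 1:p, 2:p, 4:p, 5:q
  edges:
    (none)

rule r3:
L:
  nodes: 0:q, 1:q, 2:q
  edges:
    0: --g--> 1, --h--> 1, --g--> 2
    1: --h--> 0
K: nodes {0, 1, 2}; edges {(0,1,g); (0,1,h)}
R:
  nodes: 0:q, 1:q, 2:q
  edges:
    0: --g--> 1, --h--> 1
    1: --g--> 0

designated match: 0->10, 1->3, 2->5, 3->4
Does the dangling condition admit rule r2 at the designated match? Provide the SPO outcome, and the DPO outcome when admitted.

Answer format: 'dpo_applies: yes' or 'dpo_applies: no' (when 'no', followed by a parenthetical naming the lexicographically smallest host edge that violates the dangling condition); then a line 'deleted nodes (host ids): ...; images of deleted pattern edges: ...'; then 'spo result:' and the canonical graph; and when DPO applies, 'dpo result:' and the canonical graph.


dpo_applies: no
(the rule deletes node 4, which keeps host edge (0,4,h) outside the match image — the dangling condition fails, DPO blocks; SPO proceeds and side-deletes such edges)
deleted nodes (host ids): 4; images of deleted pattern edges: (3,5,g)
spo result:
nodes: 0:q, 1:p, 3:p, 5:p, 7:q, 8:q, 10:p, 12:q, 13:q, 14:p, 15:q
edges: (0,12,k); (3,1,h); (3,8,h); (5,8,g); (5,12,h); (8,5,h); (8,10,h); (8,10,k); (10,1,k); (10,12,g); (10,13,h); (12,0,g); (12,0,h); (12,5,h)


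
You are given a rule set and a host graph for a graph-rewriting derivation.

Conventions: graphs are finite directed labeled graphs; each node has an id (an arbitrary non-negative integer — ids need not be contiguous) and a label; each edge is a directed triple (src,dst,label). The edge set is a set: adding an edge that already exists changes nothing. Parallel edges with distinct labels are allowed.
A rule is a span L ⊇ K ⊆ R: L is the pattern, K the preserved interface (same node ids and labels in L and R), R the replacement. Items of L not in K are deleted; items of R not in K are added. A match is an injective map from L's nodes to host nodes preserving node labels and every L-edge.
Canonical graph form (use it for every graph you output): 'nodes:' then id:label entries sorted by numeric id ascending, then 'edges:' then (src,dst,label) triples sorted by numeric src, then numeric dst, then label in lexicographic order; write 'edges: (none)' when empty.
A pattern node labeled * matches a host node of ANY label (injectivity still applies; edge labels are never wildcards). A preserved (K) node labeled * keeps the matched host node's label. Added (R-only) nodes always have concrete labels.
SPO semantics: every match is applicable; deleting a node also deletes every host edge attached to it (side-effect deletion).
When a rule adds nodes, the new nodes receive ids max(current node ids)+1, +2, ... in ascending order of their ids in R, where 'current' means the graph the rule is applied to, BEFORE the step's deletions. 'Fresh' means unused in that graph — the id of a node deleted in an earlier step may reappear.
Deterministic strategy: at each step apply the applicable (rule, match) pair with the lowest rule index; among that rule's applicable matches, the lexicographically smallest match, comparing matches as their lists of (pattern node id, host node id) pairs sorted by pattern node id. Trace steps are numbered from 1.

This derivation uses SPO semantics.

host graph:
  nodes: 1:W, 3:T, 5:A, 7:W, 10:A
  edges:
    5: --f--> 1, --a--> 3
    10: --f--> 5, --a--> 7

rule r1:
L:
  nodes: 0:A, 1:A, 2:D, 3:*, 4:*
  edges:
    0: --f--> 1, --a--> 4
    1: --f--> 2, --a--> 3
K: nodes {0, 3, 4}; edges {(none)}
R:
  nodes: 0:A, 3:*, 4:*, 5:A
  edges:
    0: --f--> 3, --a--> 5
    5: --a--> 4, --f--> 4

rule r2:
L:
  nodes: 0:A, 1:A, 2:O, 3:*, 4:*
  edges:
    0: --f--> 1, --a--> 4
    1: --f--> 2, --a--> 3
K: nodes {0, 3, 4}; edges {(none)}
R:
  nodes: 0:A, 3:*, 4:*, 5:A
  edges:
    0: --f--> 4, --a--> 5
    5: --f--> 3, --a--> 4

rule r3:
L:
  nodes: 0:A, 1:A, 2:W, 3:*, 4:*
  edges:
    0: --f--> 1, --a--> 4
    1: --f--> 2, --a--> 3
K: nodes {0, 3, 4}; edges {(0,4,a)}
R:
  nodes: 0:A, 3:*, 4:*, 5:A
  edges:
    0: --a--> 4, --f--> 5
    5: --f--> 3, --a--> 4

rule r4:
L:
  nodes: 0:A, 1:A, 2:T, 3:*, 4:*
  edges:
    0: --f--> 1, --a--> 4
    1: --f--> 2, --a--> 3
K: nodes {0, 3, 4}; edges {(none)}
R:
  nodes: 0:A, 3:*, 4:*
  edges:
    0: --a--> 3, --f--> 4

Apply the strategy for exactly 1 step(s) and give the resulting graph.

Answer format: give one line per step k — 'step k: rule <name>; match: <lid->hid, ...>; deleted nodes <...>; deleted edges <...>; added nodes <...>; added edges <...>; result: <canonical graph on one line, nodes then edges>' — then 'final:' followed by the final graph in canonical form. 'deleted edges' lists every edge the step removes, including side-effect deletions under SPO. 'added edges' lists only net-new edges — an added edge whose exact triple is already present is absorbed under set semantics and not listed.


step 1: rule r3; match: 0->10, 1->5, 2->1, 3->3, 4->7; deleted nodes 1, 5; deleted edges (5,1,f); (5,3,a); (10,5,f); added nodes 11; added edges (10,11,f); (11,3,f); (11,7,a); result: nodes: 3:T, 7:W, 10:A, 11:A edges: (10,7,a); (10,11,f); (11,3,f); (11,7,a)
final:
nodes: 3:T, 7:W, 10:A, 11:A
edges: (10,7,a); (10,11,f); (11,3,f); (11,7,a)


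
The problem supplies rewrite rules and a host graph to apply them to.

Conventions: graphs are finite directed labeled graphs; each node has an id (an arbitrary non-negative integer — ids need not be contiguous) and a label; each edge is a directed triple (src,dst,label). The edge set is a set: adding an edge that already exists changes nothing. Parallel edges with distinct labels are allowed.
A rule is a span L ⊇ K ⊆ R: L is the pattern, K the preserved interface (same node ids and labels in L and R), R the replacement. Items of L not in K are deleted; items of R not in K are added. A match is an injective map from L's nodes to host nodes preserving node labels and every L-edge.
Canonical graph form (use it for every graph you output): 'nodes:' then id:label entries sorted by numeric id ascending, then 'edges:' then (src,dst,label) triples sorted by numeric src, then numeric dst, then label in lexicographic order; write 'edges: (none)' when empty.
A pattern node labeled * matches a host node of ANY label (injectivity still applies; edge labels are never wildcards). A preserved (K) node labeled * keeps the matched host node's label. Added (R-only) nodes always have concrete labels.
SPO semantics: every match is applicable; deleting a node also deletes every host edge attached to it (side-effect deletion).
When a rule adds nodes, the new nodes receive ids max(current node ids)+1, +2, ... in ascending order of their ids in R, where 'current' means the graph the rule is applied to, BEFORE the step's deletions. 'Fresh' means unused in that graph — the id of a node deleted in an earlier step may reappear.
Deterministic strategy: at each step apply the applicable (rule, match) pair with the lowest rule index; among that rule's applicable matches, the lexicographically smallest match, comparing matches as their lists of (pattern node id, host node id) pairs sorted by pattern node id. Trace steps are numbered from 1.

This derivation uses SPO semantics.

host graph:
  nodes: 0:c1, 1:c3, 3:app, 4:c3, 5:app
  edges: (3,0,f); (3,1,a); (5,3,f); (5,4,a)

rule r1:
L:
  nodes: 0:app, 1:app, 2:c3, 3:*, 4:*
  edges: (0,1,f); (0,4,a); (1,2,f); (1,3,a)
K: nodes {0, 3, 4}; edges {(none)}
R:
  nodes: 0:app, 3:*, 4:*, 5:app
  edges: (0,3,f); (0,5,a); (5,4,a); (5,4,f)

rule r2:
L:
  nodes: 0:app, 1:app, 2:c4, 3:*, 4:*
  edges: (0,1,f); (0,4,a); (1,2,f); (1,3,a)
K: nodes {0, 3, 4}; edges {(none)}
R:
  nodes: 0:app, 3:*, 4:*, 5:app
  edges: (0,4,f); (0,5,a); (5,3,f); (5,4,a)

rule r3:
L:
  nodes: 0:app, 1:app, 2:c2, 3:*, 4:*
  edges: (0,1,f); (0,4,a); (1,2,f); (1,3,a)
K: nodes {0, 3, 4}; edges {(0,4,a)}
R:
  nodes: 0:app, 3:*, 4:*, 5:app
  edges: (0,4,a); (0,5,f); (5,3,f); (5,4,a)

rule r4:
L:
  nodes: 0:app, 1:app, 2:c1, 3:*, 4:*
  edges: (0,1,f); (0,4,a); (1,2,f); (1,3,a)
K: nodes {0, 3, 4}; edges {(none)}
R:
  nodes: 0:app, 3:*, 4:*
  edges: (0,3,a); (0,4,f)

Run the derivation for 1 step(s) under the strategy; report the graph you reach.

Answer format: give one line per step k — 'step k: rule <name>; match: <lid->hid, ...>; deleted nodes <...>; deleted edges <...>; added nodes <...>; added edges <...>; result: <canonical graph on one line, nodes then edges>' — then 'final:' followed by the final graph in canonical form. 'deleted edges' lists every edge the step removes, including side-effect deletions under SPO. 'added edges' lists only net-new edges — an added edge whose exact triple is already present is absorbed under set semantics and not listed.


step 1: rule r4; match: 0->5, 1->3, 2->0, 3->1, 4->4; deleted nodes 0, 3; deleted edges (3,0,f); (3,1,a); (5,3,f); (5,4,a); added nodes (none); added edges (5,1,a); (5,4,f); result: nodes: 1:c3, 4:c3, 5:app edges: (5,1,a); (5,4,f)
final:
nodes: 1:c3, 4:c3, 5:app
edges: (5,1,a); (5,4,f)


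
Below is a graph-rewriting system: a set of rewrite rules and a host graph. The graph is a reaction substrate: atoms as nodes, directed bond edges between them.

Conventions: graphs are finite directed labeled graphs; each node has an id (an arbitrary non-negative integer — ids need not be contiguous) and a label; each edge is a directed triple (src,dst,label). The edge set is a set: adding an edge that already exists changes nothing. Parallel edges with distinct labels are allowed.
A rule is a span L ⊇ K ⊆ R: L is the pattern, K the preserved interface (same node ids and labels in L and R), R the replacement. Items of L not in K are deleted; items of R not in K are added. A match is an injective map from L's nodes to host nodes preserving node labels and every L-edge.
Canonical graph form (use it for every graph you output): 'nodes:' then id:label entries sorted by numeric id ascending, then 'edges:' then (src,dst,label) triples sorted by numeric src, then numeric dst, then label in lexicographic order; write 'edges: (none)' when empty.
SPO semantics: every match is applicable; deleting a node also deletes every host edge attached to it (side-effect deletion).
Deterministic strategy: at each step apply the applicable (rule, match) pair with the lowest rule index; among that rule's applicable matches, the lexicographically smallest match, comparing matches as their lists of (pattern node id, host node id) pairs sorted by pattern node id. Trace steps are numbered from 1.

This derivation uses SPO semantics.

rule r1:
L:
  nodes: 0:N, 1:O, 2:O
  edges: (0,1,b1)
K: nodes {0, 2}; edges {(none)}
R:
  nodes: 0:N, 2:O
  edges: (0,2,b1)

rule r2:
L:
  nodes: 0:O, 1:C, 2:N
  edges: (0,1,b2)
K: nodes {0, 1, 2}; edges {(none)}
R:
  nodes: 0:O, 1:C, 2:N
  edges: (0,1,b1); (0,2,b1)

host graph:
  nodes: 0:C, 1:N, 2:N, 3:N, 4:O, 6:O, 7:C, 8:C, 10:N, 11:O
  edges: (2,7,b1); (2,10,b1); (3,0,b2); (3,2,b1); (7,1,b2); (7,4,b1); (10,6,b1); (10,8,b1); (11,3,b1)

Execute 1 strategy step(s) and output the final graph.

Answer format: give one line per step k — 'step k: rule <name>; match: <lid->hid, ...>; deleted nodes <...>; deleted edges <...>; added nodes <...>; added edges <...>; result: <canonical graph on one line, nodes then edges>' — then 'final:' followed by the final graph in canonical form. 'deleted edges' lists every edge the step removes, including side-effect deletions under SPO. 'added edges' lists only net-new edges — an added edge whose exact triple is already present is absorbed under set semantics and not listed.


step 1: rule r1; match: 0->10, 1->6, 2->4; deleted nodes 6; deleted edges (10,6,b1); added nodes (none); added edges (10,4,b1); result: nodes: 0:C, 1:N, 2:N, 3:N, 4:O, 7:C, 8:C, 10:N, 11:O edges: (2,7,b1); (2,10,b1); (3,0,b2); (3,2,b1); (7,1,b2); (7,4,b1); (10,4,b1); (10,8,b1); (11,3,b1)
final:
nodes: 0:C, 1:N, 2:N, 3:N, 4:O, 7:C, 8:C, 10:N, 11:O
edges: (2,7,b1); (2,10,b1); (3,0,b2); (3,2,b1); (7,1,b2); (7,4,b1); (10,4,b1); (10,8,b1); (11,3,b1)
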